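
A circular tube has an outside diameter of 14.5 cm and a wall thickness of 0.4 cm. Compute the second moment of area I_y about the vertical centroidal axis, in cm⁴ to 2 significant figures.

I_y ≈ 440 cm⁴

Break the section into simple shapes (no overlaps), measuring from the bottom-left corner of the bounding box.
Outer circle: ⌀14.5, A = 165.1 cm², x = 7.25 cm, Ī = 2 170 cm⁴.
Bore (subtracted): ⌀13.7, A = 147.4 cm², x = 7.25 cm, Ī = 1 729 cm⁴.
By symmetry the centroid is at mid-width, x̄ = 7.25 cm.
All pieces are centred on the vertical centroidal axis, so I = ΣĪ (holes subtracted) = 440.7 cm⁴.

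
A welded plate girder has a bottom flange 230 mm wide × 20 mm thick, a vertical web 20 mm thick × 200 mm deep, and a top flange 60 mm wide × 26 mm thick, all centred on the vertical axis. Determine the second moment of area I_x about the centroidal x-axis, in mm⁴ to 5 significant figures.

I_x ≈ 7.8454 × 10⁷ mm⁴

Treat the section as a set of non-overlapping primitives; coordinates are from the bounding-box lower-left.
Bottom plate: 230 × 20, A = 4 600 mm², y = 10 mm, Ī = 153333.3 mm⁴.
Web plate: 20 × 200, A = 4 000 mm², y = 120 mm, Ī = 13 333 333 mm⁴.
Top plate: 60 × 26, A = 1 560 mm², y = 233 mm, Ī = 87 880 mm⁴.
Centroid: ȳ = ΣA·y / ΣA = 87.54724 mm.
Transfer each piece to the centroidal x-axis using Ī + A·d² with d = y − 87.54724:
  bottom plate: d = -77.54724 mm → contributes +27 815 779 mm⁴
  web plate: d = 32.45276 mm → contributes +17 546 059 mm⁴
  top plate: d = 145.4528 mm → contributes +33 092 027 mm⁴
Total I = 78 453 864 mm⁴.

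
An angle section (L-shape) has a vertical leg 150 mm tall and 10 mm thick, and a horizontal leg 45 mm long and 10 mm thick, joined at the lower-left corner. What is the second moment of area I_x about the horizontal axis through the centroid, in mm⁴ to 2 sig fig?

Treat the section as a set of non-overlapping primitives; coordinates are from the bounding-box lower-left.
Vertical leg: 10 × 150, A = 1 500 mm², y = 75 mm, Ī = 2 812 500 mm⁴.
Horizontal leg (remainder): 35 × 10, A = 350 mm², y = 5 mm, Ī = 2 917 mm⁴.
Centroid: ȳ = ΣA·y / ΣA = 61.76 mm.
Transfer each piece to the horizontal axis through the centroid using Ī + A·d² with d = y − 61.76:
  vertical leg: d = 13.24 mm → contributes +3 075 575 mm⁴
  horizontal leg (remainder): d = -56.76 mm → contributes +1 130 382 mm⁴
Total I = 4 205 957 mm⁴.

I_x ≈ 4.2 × 10⁶ mm⁴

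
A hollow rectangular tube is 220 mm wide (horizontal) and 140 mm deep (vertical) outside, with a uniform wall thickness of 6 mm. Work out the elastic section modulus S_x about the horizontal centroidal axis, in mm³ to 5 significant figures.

Decompose the section into non-overlapping parts with the origin at the bottom-left of its bounding rectangle.
Outer rectangle: 220 × 140, A = 30 800 mm², y = 70 mm, Ī = 50 306 667 mm⁴.
Inner void (subtracted): 208 × 128, A = 26 624 mm², y = 70 mm, Ī = 36 350 635 mm⁴.
By symmetry the centroid is at mid-height, ȳ = 70 mm.
All pieces are centred on the horizontal centroidal axis, so I = ΣĪ (holes subtracted) = 13 956 032 mm⁴.
Extreme fibre distance c = 70 mm; S = I/c = 199371.9 mm³.

S_x ≈ 1.9937 × 10⁵ mm³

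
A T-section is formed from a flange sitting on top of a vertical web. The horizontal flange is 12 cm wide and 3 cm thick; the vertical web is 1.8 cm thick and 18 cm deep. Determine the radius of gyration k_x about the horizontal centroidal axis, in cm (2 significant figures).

k_x ≈ 6.4 cm

Break the section into simple shapes (no overlaps), measuring from the bottom-left corner of the bounding box.
Flange: 12 × 3, A = 36 cm², y = 19.5 cm, Ī = 27 cm⁴.
Web: 1.8 × 18, A = 32.4 cm², y = 9 cm, Ī = 874.8 cm⁴.
Centroid: ȳ = ΣA·y / ΣA = 14.53 cm.
Transfer each piece to the horizontal centroidal axis using Ī + A·d² with d = y − 14.53:
  flange: d = 4.974 cm → contributes +917.6 cm⁴
  web: d = -5.526 cm → contributes +1 864 cm⁴
Total I = 2 782 cm⁴.
Radius of gyration: k = √(I/A) = √(2 782 / 68.4) = 6.377 cm.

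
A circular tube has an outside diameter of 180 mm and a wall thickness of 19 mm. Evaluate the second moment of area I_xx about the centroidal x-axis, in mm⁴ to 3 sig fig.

I_xx ≈ 3.16 × 10⁷ mm⁴

Split into non-overlapping primitives; take the origin at the lower-left of the bounding box.
Outer circle: ⌀180, A = 25 447 mm², y = 90 mm, Ī = 51 529 974 mm⁴.
Bore (subtracted): ⌀142, A = 15 837 mm², y = 90 mm, Ī = 19 958 288 mm⁴.
By symmetry the centroid is at mid-height, ȳ = 90 mm.
All pieces are centred on the centroidal x-axis, so I = ΣĪ (holes subtracted) = 31 571 686 mm⁴.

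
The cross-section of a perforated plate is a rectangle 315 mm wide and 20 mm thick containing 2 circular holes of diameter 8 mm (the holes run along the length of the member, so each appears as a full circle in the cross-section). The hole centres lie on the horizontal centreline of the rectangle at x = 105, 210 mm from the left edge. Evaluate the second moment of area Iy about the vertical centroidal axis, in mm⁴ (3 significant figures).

Iy ≈ 5.18 × 10⁷ mm⁴

Treat the section as a set of non-overlapping primitives; coordinates are from the bounding-box lower-left.
Plate: 315 × 20, A = 6 300 mm², x = 157.5 mm, Ī = 52 093 125 mm⁴.
Hole 1 (subtracted): ⌀8, A = 50.265 mm², x = 105 mm, Ī = 201.06 mm⁴.
Hole 2 (subtracted): ⌀8, A = 50.265 mm², x = 210 mm, Ī = 201.06 mm⁴.
By symmetry the centroid is at mid-width, x̄ = 157.5 mm.
Transfer each piece to the vertical centroidal axis using Ī + A·d² with d = x − 157.5:
  plate: d = 0 mm → contributes +52 093 125 mm⁴
  hole 1: d = -52.5 mm → contributes −138 745 mm⁴
  hole 2: d = 52.5 mm → contributes −138 745 mm⁴
Total I = 51 815 634 mm⁴.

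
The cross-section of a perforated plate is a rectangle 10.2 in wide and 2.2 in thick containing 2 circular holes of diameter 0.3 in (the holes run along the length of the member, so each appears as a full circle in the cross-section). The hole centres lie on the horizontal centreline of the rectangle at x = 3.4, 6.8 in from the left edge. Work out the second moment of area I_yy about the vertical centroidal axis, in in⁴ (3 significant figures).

I_yy ≈ 194 in⁴

Break the section into simple shapes (no overlaps), measuring from the bottom-left corner of the bounding box.
Plate: 10.2 × 2.2, A = 22.44 in², x = 5.1 in, Ī = 194.55 in⁴.
Hole 1 (subtracted): ⌀0.3, A = 0.070686 in², x = 3.4 in, Ī = 0.00039761 in⁴.
Hole 2 (subtracted): ⌀0.3, A = 0.070686 in², x = 6.8 in, Ī = 0.00039761 in⁴.
By symmetry the centroid is at mid-width, x̄ = 5.1 in.
Transfer each piece to the vertical centroidal axis using Ī + A·d² with d = x − 5.1:
  plate: d = 0 in → contributes +194.55 in⁴
  hole 1: d = -1.7 in → contributes −0.20468 in⁴
  hole 2: d = 1.7 in → contributes −0.20468 in⁴
Total I = 194.15 in⁴.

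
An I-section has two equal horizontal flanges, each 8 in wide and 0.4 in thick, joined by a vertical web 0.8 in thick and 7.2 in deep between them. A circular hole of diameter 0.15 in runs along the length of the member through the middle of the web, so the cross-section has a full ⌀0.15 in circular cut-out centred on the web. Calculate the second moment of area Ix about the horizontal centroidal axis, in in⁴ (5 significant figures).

Ix ≈ 117.38 in⁴

Decompose the section into non-overlapping parts with the origin at the bottom-left of its bounding rectangle.
Bottom flange: 8 × 0.4, A = 3.2 in², y = 0.2 in, Ī = 0.04266667 in⁴.
Web: 0.8 × 7.2, A = 5.76 in², y = 4 in, Ī = 24.8832 in⁴.
Top flange: 8 × 0.4, A = 3.2 in², y = 7.8 in, Ī = 0.04266667 in⁴.
Hole (subtracted): ⌀0.15, A = 0.01767146 in², y = 4 in, Ī = 0.00002485049 in⁴.
By symmetry the centroid is at mid-height, ȳ = 4 in.
Transfer each piece to the horizontal centroidal axis using Ī + A·d² with d = y − 4:
  bottom flange: d = -3.8 in → contributes +46.25067 in⁴
  web: d = 0 in → contributes +24.8832 in⁴
  top flange: d = 3.8 in → contributes +46.25067 in⁴
  hole: d = 0 in → contributes −0.00002485049 in⁴
Total I = 117.3845 in⁴.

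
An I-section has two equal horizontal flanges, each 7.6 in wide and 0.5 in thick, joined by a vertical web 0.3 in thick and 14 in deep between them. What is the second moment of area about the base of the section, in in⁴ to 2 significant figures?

Split into non-overlapping primitives; take the origin at the lower-left of the bounding box.
Bottom flange: 7.6 × 0.5, A = 3.8 in², y = 0.25 in, Ī = 0.07917 in⁴.
Web: 0.3 × 14, A = 4.2 in², y = 7.5 in, Ī = 68.6 in⁴.
Top flange: 7.6 × 0.5, A = 3.8 in², y = 14.75 in, Ī = 0.07917 in⁴.
Transfer each piece to the base of the section using Ī + A·d² with d = y − 0:
  bottom flange: d = 0.25 in → contributes +0.3167 in⁴
  web: d = 7.5 in → contributes +304.9 in⁴
  top flange: d = 14.75 in → contributes +826.8 in⁴
Total I = 1 132 in⁴.

I_base ≈ 1100 in⁴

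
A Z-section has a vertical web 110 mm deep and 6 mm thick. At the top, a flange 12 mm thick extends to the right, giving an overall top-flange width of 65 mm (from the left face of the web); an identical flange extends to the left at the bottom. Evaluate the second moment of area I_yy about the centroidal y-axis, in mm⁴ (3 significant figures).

Decompose the section into non-overlapping parts with the origin at the bottom-left of its bounding rectangle.
Web: 6 × 110, A = 660 mm², x = 62 mm, Ī = 1 980 mm⁴.
Top flange (beyond web): 59 × 12, A = 708 mm², x = 94.5 mm, Ī = 205 379 mm⁴.
Bottom flange (beyond web): 59 × 12, A = 708 mm², x = 29.5 mm, Ī = 205 379 mm⁴.
Centroid: x̄ = ΣA·x / ΣA = 62 mm.
Transfer each piece to the centroidal y-axis using Ī + A·d² with d = x − 62:
  web: d = 0 mm → contributes +1 980 mm⁴
  top flange (beyond web): d = 32.5 mm → contributes +953 204 mm⁴
  bottom flange (beyond web): d = -32.5 mm → contributes +953 204 mm⁴
Total I = 1 908 388 mm⁴.

I_yy ≈ 1.91 × 10⁶ mm⁴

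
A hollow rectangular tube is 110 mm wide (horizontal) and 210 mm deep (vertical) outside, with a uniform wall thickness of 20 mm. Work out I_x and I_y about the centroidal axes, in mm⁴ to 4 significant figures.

Split into non-overlapping primitives; take the origin at the lower-left of the bounding box.
Outer rectangle: 110 × 210, A = 23 100 mm², y = 105 mm, Ī = 84 892 500 mm⁴.
Inner void (subtracted): 70 × 170, A = 11 900 mm², y = 105 mm, Ī = 28 659 167 mm⁴.
By symmetry the centroid is at mid-height, ȳ = 105 mm.
All pieces are centred on the centroidal x-axis, so I = ΣĪ (holes subtracted) = 56 233 333 mm⁴.
Repeating about the centroidal y-axis gives I_y = 18 433 333 mm⁴.

I_x ≈ 5.623 × 10⁷ mm⁴, I_y ≈ 1.843 × 10⁷ mm⁴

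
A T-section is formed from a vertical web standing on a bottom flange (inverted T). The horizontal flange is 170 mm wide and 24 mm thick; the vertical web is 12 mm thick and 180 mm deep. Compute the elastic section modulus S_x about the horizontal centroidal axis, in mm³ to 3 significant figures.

S_x ≈ 1.32 × 10⁵ mm³

Split into non-overlapping primitives; take the origin at the lower-left of the bounding box.
Flange: 170 × 24, A = 4 080 mm², y = 12 mm, Ī = 195 840 mm⁴.
Web: 12 × 180, A = 2 160 mm², y = 114 mm, Ī = 5 832 000 mm⁴.
Centroid: ȳ = ΣA·y / ΣA = 47.308 mm.
Transfer each piece to the horizontal centroidal axis using Ī + A·d² with d = y − 47.308:
  flange: d = -35.308 mm → contributes +5 282 103 mm⁴
  web: d = 66.692 mm → contributes +15 439 386 mm⁴
Total I = 20 721 489 mm⁴.
Extreme fibre distance c = 156.69 mm; S = I/c = 132 243 mm³.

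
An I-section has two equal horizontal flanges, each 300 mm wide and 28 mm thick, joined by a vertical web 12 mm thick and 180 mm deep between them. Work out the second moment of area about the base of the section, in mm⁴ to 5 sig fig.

Break the section into simple shapes (no overlaps), measuring from the bottom-left corner of the bounding box.
Bottom flange: 300 × 28, A = 8 400 mm², y = 14 mm, Ī = 548 800 mm⁴.
Web: 12 × 180, A = 2 160 mm², y = 118 mm, Ī = 5 832 000 mm⁴.
Top flange: 300 × 28, A = 8 400 mm², y = 222 mm, Ī = 548 800 mm⁴.
Transfer each piece to the base of the section using Ī + A·d² with d = y − 0:
  bottom flange: d = 14 mm → contributes +2 195 200 mm⁴
  web: d = 118 mm → contributes +35 907 840 mm⁴
  top flange: d = 222 mm → contributes +414 534 400 mm⁴
Total I = 452 637 440 mm⁴.

I_base ≈ 4.5264 × 10⁸ mm⁴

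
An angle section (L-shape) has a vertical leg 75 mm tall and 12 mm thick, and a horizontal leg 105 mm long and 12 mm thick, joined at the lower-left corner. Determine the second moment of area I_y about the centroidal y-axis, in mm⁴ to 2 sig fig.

Split into non-overlapping primitives; take the origin at the lower-left of the bounding box.
Vertical leg: 12 × 75, A = 900 mm², x = 6 mm, Ī = 10 800 mm⁴.
Horizontal leg (remainder): 93 × 12, A = 1 116 mm², x = 58.5 mm, Ī = 804 357 mm⁴.
Centroid: x̄ = ΣA·x / ΣA = 35.06 mm.
Transfer each piece to the centroidal y-axis using Ī + A·d² with d = x − 35.06:
  vertical leg: d = -29.06 mm → contributes +770 966 mm⁴
  horizontal leg (remainder): d = 23.44 mm → contributes +1 417 394 mm⁴
Total I = 2 188 360 mm⁴.

I_y ≈ 2.2 × 10⁶ mm⁴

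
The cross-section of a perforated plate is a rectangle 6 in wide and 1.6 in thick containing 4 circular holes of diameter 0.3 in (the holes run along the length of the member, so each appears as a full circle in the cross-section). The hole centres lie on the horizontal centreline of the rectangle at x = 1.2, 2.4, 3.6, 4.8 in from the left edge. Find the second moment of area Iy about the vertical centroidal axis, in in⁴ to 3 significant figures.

Break the section into simple shapes (no overlaps), measuring from the bottom-left corner of the bounding box.
Plate: 6 × 1.6, A = 9.6 in², x = 3 in, Ī = 28.8 in⁴.
Hole 1 (subtracted): ⌀0.3, A = 0.070686 in², x = 1.2 in, Ī = 0.00039761 in⁴.
Hole 2 (subtracted): ⌀0.3, A = 0.070686 in², x = 2.4 in, Ī = 0.00039761 in⁴.
Hole 3 (subtracted): ⌀0.3, A = 0.070686 in², x = 3.6 in, Ī = 0.00039761 in⁴.
Hole 4 (subtracted): ⌀0.3, A = 0.070686 in², x = 4.8 in, Ī = 0.00039761 in⁴.
By symmetry the centroid is at mid-width, x̄ = 3 in.
Transfer each piece to the vertical centroidal axis using Ī + A·d² with d = x − 3:
  plate: d = 0 in → contributes +28.8 in⁴
  hole 1: d = -1.8 in → contributes −0.22942 in⁴
  hole 2: d = -0.6 in → contributes −0.025845 in⁴
  hole 3: d = 0.6 in → contributes −0.025845 in⁴
  hole 4: d = 1.8 in → contributes −0.22942 in⁴
Total I = 28.289 in⁴.

Iy ≈ 28.3 in⁴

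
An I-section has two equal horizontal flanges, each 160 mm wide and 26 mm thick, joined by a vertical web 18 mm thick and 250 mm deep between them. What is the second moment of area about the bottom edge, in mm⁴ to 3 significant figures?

I_base ≈ 4.75 × 10⁸ mm⁴

Break the section into simple shapes (no overlaps), measuring from the bottom-left corner of the bounding box.
Bottom flange: 160 × 26, A = 4 160 mm², y = 13 mm, Ī = 234 347 mm⁴.
Web: 18 × 250, A = 4 500 mm², y = 151 mm, Ī = 23 437 500 mm⁴.
Top flange: 160 × 26, A = 4 160 mm², y = 289 mm, Ī = 234 347 mm⁴.
Transfer each piece to the base of the section using Ī + A·d² with d = y − 0:
  bottom flange: d = 13 mm → contributes +937 387 mm⁴
  web: d = 151 mm → contributes +126 042 000 mm⁴
  top flange: d = 289 mm → contributes +347 681 707 mm⁴
Total I = 474 661 093 mm⁴.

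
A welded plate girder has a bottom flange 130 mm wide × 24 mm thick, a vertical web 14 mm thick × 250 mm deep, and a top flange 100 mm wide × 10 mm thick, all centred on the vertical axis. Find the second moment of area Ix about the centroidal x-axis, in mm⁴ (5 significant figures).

Ix ≈ 8.2236 × 10⁷ mm⁴

Treat the section as a set of non-overlapping primitives; coordinates are from the bounding-box lower-left.
Bottom plate: 130 × 24, A = 3 120 mm², y = 12 mm, Ī = 149 760 mm⁴.
Web plate: 14 × 250, A = 3 500 mm², y = 149 mm, Ī = 18 229 167 mm⁴.
Top plate: 100 × 10, A = 1 000 mm², y = 279 mm, Ī = 8333.333 mm⁴.
Centroid: ȳ = ΣA·y / ΣA = 109.9659 mm.
Transfer each piece to the centroidal x-axis using Ī + A·d² with d = y − 109.9659:
  bottom plate: d = -97.96588 mm → contributes +30 093 378 mm⁴
  web plate: d = 39.03412 mm → contributes +23 561 986 mm⁴
  top plate: d = 169.0341 mm → contributes +28 580 867 mm⁴
Total I = 82 236 231 mm⁴.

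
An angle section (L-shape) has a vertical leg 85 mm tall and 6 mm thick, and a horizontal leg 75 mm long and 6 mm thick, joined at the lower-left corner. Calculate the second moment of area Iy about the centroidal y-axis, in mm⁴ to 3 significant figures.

Split into non-overlapping primitives; take the origin at the lower-left of the bounding box.
Vertical leg: 6 × 85, A = 510 mm², x = 3 mm, Ī = 1 530 mm⁴.
Horizontal leg (remainder): 69 × 6, A = 414 mm², x = 40.5 mm, Ī = 164 255 mm⁴.
Centroid: x̄ = ΣA·x / ΣA = 19.802 mm.
Transfer each piece to the centroidal y-axis using Ī + A·d² with d = x − 19.802:
  vertical leg: d = -16.802 mm → contributes +145 506 mm⁴
  horizontal leg (remainder): d = 20.698 mm → contributes +341 616 mm⁴
Total I = 487 122 mm⁴.

Iy ≈ 4.87 × 10⁵ mm⁴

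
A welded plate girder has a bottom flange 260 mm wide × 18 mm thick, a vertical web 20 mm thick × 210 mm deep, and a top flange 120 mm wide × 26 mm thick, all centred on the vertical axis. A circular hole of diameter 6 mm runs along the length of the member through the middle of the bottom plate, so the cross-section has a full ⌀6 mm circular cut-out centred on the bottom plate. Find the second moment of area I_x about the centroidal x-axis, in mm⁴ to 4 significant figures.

Decompose the section into non-overlapping parts with the origin at the bottom-left of its bounding rectangle.
Bottom plate: 260 × 18, A = 4 680 mm², y = 9 mm, Ī = 126 360 mm⁴.
Web plate: 20 × 210, A = 4 200 mm², y = 123 mm, Ī = 15 435 000 mm⁴.
Top plate: 120 × 26, A = 3 120 mm², y = 241 mm, Ī = 175 760 mm⁴.
Hole (subtracted): ⌀6, A = 28.2743 mm², y = 9 mm, Ī = 63.6173 mm⁴.
Centroid: ȳ = ΣA·y / ΣA = 109.457 mm.
Transfer each piece to the centroidal x-axis using Ī + A·d² with d = y − 109.457:
  bottom plate: d = -100.457 mm → contributes +47 354 803 mm⁴
  web plate: d = 13.5433 mm → contributes +16 205 369 mm⁴
  top plate: d = 131.543 mm → contributes +54 163 120 mm⁴
  hole: d = -100.457 mm → contributes −285 395 mm⁴
Total I = 117 437 896 mm⁴.

I_x ≈ 1.174 × 10⁸ mm⁴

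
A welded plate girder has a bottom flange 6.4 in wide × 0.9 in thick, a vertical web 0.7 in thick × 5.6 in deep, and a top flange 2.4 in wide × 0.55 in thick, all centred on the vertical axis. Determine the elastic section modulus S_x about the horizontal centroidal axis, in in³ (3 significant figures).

Break the section into simple shapes (no overlaps), measuring from the bottom-left corner of the bounding box.
Bottom plate: 6.4 × 0.9, A = 5.76 in², y = 0.45 in, Ī = 0.3888 in⁴.
Web plate: 0.7 × 5.6, A = 3.92 in², y = 3.7 in, Ī = 10.244 in⁴.
Top plate: 2.4 × 0.55, A = 1.32 in², y = 6.775 in, Ī = 0.033275 in⁴.
Centroid: ȳ = ΣA·y / ΣA = 2.3672 in.
Transfer each piece to the horizontal centroidal axis using Ī + A·d² with d = y − 2.3672:
  bottom plate: d = -1.9172 in → contributes +21.56 in⁴
  web plate: d = 1.3328 in → contributes +17.208 in⁴
  top plate: d = 4.4078 in → contributes +25.679 in⁴
Total I = 64.447 in⁴.
Extreme fibre distance c = 4.6828 in; S = I/c = 13.763 in³.

S_x ≈ 13.8 in³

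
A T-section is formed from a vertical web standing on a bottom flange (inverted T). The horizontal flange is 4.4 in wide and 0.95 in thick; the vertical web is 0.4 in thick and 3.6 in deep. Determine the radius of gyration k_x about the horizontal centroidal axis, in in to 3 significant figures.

Decompose the section into non-overlapping parts with the origin at the bottom-left of its bounding rectangle.
Flange: 4.4 × 0.95, A = 4.18 in², y = 0.475 in, Ī = 0.31437 in⁴.
Web: 0.4 × 3.6, A = 1.44 in², y = 2.75 in, Ī = 1.5552 in⁴.
Centroid: ȳ = ΣA·y / ΣA = 1.0579 in.
Transfer each piece to the horizontal centroidal axis using Ī + A·d² with d = y − 1.0579:
  flange: d = -0.58292 in → contributes +1.7347 in⁴
  web: d = 1.6921 in → contributes +5.6781 in⁴
Total I = 7.4128 in⁴.
Radius of gyration: k = √(I/A) = √(7.4128 / 5.62) = 1.1485 in.

k_x ≈ 1.15 in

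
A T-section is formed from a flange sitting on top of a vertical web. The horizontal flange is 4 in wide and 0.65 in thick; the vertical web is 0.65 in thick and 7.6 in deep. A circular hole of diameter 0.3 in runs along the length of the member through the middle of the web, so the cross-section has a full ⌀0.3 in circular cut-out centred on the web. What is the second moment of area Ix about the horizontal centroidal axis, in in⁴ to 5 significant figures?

Ix ≈ 52.710 in⁴

Break the section into simple shapes (no overlaps), measuring from the bottom-left corner of the bounding box.
Flange: 4 × 0.65, A = 2.6 in², y = 7.925 in, Ī = 0.09154167 in⁴.
Web: 0.65 × 7.6, A = 4.94 in², y = 3.8 in, Ī = 23.77787 in⁴.
Hole (subtracted): ⌀0.3, A = 0.07068583 in², y = 3.8 in, Ī = 0.0003976078 in⁴.
Centroid: ȳ = ΣA·y / ΣA = 5.235875 in.
Transfer each piece to the horizontal centroidal axis using Ī + A·d² with d = y − 5.235875:
  flange: d = 2.689125 in → contributes +18.89317 in⁴
  web: d = -1.435875 in → contributes +33.96284 in⁴
  hole: d = -1.435875 in → contributes −0.1461332 in⁴
Total I = 52.70988 in⁴.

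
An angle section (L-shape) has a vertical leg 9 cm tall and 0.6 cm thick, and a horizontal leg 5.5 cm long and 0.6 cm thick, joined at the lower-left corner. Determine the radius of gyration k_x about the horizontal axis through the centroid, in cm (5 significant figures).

Split into non-overlapping primitives; take the origin at the lower-left of the bounding box.
Vertical leg: 0.6 × 9, A = 5.4 cm², y = 4.5 cm, Ī = 36.45 cm⁴.
Horizontal leg (remainder): 4.9 × 0.6, A = 2.94 cm², y = 0.3 cm, Ī = 0.0882 cm⁴.
Centroid: ȳ = ΣA·y / ΣA = 3.019424 cm.
Transfer each piece to the horizontal axis through the centroid using Ī + A·d² with d = y − 3.019424:
  vertical leg: d = 1.480576 cm → contributes +48.28736 cm⁴
  horizontal leg (remainder): d = -2.719424 cm → contributes +21.83029 cm⁴
Total I = 70.11765 cm⁴.
Radius of gyration: k = √(I/A) = √(70.11765 / 8.34) = 2.89955 cm.

k_x ≈ 2.8996 cm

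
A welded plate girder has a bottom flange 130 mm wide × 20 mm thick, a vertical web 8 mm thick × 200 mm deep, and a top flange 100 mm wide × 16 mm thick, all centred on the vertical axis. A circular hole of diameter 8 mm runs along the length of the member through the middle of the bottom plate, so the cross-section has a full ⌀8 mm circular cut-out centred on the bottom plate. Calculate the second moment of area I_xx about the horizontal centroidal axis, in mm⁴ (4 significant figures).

Split into non-overlapping primitives; take the origin at the lower-left of the bounding box.
Bottom plate: 130 × 20, A = 2 600 mm², y = 10 mm, Ī = 86666.7 mm⁴.
Web plate: 8 × 200, A = 1 600 mm², y = 120 mm, Ī = 5 333 333 mm⁴.
Top plate: 100 × 16, A = 1 600 mm², y = 228 mm, Ī = 34133.3 mm⁴.
Hole (subtracted): ⌀8, A = 50.2655 mm², y = 10 mm, Ī = 201.062 mm⁴.
Centroid: ȳ = ΣA·y / ΣA = 101.274 mm.
Transfer each piece to the horizontal centroidal axis using Ī + A·d² with d = y − 101.274:
  bottom plate: d = -91.2738 mm → contributes +21 747 014 mm⁴
  web plate: d = 18.7262 mm → contributes +5 894 407 mm⁴
  top plate: d = 126.726 mm → contributes +25 729 389 mm⁴
  hole: d = -91.2738 mm → contributes −418 958 mm⁴
Total I = 52 951 853 mm⁴.

I_xx ≈ 5.295 × 10⁷ mm⁴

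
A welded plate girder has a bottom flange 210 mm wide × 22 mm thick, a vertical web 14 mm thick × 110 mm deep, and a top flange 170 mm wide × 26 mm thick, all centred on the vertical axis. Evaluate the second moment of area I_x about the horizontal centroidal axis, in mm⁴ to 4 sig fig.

Split into non-overlapping primitives; take the origin at the lower-left of the bounding box.
Bottom plate: 210 × 22, A = 4 620 mm², y = 11 mm, Ī = 186 340 mm⁴.
Web plate: 14 × 110, A = 1 540 mm², y = 77 mm, Ī = 1 552 833 mm⁴.
Top plate: 170 × 26, A = 4 420 mm², y = 145 mm, Ī = 248 993 mm⁴.
Centroid: ȳ = ΣA·y / ΣA = 76.5879 mm.
Transfer each piece to the horizontal centroidal axis using Ī + A·d² with d = y − 76.5879:
  bottom plate: d = -65.5879 mm → contributes +20 060 531 mm⁴
  web plate: d = 0.412098 mm → contributes +1 553 095 mm⁴
  top plate: d = 68.4121 mm → contributes +20 935 544 mm⁴
Total I = 42 549 170 mm⁴.

I_x ≈ 4.255 × 10⁷ mm⁴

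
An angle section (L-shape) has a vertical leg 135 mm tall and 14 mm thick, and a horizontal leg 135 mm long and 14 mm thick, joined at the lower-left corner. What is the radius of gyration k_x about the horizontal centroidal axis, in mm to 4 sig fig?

Decompose the section into non-overlapping parts with the origin at the bottom-left of its bounding rectangle.
Vertical leg: 14 × 135, A = 1 890 mm², y = 67.5 mm, Ī = 2 870 438 mm⁴.
Horizontal leg (remainder): 121 × 14, A = 1 694 mm², y = 7 mm, Ī = 27668.7 mm⁴.
Centroid: ȳ = ΣA·y / ΣA = 38.9043 mm.
Transfer each piece to the horizontal centroidal axis using Ī + A·d² with d = y − 38.9043:
  vertical leg: d = 28.5957 mm → contributes +4 415 917 mm⁴
  horizontal leg (remainder): d = -31.9043 mm → contributes +1 751 964 mm⁴
Total I = 6 167 882 mm⁴.
Radius of gyration: k = √(I/A) = √(6 167 882 / 3 584) = 41.4843 mm.

k_x ≈ 41.48 mm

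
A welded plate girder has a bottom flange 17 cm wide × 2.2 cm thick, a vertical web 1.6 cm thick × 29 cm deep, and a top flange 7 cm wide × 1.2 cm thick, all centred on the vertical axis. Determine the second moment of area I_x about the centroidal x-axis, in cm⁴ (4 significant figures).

Break the section into simple shapes (no overlaps), measuring from the bottom-left corner of the bounding box.
Bottom plate: 17 × 2.2, A = 37.4 cm², y = 1.1 cm, Ī = 15.0847 cm⁴.
Web plate: 1.6 × 29, A = 46.4 cm², y = 16.7 cm, Ī = 3251.87 cm⁴.
Top plate: 7 × 1.2, A = 8.4 cm², y = 31.8 cm, Ī = 1.008 cm⁴.
Centroid: ȳ = ΣA·y / ΣA = 11.7477 cm.
Transfer each piece to the centroidal x-axis using Ī + A·d² with d = y − 11.7477:
  bottom plate: d = -10.6477 cm → contributes +4255.27 cm⁴
  web plate: d = 4.95228 cm → contributes +4389.83 cm⁴
  top plate: d = 20.0523 cm → contributes +3378.6 cm⁴
Total I = 12023.7 cm⁴.

I_x ≈ 1.202 × 10⁴ cm⁴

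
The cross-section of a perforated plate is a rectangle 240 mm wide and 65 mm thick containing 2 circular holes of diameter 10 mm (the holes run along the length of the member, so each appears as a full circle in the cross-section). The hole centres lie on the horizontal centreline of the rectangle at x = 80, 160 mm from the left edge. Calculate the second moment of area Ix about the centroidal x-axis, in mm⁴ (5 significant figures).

Ix ≈ 5.4915 × 10⁶ mm⁴

Split into non-overlapping primitives; take the origin at the lower-left of the bounding box.
Plate: 240 × 65, A = 15 600 mm², y = 32.5 mm, Ī = 5 492 500 mm⁴.
Hole 1 (subtracted): ⌀10, A = 78.53982 mm², y = 32.5 mm, Ī = 490.8739 mm⁴.
Hole 2 (subtracted): ⌀10, A = 78.53982 mm², y = 32.5 mm, Ī = 490.8739 mm⁴.
By symmetry the centroid is at mid-height, ȳ = 32.5 mm.
All pieces are centred on the centroidal x-axis, so I = ΣĪ (holes subtracted) = 5 491 518 mm⁴.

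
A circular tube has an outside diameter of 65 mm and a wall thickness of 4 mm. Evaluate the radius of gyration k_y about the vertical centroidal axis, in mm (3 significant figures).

Split into non-overlapping primitives; take the origin at the lower-left of the bounding box.
Outer circle: ⌀65, A = 3318.3 mm², x = 32.5 mm, Ī = 876 241 mm⁴.
Bore (subtracted): ⌀57, A = 2551.8 mm², x = 32.5 mm, Ī = 518 166 mm⁴.
By symmetry the centroid is at mid-width, x̄ = 32.5 mm.
All pieces are centred on the vertical centroidal axis, so I = ΣĪ (holes subtracted) = 358 074 mm⁴.
Radius of gyration: k = √(I/A) = √(358 074 / 766.55) = 21.613 mm.

k_y ≈ 21.6 mm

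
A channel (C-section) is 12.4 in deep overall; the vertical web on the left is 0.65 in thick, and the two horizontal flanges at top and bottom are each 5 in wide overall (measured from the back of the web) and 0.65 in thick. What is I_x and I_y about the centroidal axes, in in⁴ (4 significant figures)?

Break the section into simple shapes (no overlaps), measuring from the bottom-left corner of the bounding box.
Web: 0.65 × 12.4, A = 8.06 in², y = 6.2 in, Ī = 103.275 in⁴.
Top flange (beyond web): 4.35 × 0.65, A = 2.8275 in², y = 12.075 in, Ī = 0.0995516 in⁴.
Bottom flange (beyond web): 4.35 × 0.65, A = 2.8275 in², y = 0.325 in, Ī = 0.0995516 in⁴.
By symmetry the centroid is at mid-height, ȳ = 6.2 in.
Transfer each piece to the centroidal x-axis using Ī + A·d² with d = y − 6.2:
  web: d = 0 in → contributes +103.275 in⁴
  top flange (beyond web): d = 5.875 in → contributes +97.6925 in⁴
  bottom flange (beyond web): d = -5.875 in → contributes +97.6925 in⁴
Total I = 298.66 in⁴.
For the y-axis: x̄ = 1.35581 in.
Repeating about the centroidal y-axis gives I_y = 29.9717 in⁴.

I_x ≈ 298.7 in⁴, I_y ≈ 29.97 in⁴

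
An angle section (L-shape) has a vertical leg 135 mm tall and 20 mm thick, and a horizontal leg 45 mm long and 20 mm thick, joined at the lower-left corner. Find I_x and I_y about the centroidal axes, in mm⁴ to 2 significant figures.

Break the section into simple shapes (no overlaps), measuring from the bottom-left corner of the bounding box.
Vertical leg: 20 × 135, A = 2 700 mm², y = 67.5 mm, Ī = 4 100 625 mm⁴.
Horizontal leg (remainder): 25 × 20, A = 500 mm², y = 10 mm, Ī = 16 667 mm⁴.
Centroid: ȳ = ΣA·y / ΣA = 58.52 mm.
Transfer each piece to the centroidal x-axis using Ī + A·d² with d = y − 58.52:
  vertical leg: d = 8.984 mm → contributes +4 318 566 mm⁴
  horizontal leg (remainder): d = -48.52 mm → contributes +1 193 550 mm⁴
Total I = 5 512 116 mm⁴.
For the y-axis: x̄ = 13.52 mm.
Repeating about the centroidal y-axis gives I_y = 329 616 mm⁴.

I_x ≈ 5.5 × 10⁶ mm⁴, I_y ≈ 3.3 × 10⁵ mm⁴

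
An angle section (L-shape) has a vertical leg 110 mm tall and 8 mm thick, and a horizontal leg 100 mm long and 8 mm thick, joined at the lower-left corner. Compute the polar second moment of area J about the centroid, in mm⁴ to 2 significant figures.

Split into non-overlapping primitives; take the origin at the lower-left of the bounding box.
Vertical leg: 8 × 110, A = 880 mm², y = 55 mm, Ī = 887 333 mm⁴.
Horizontal leg (remainder): 92 × 8, A = 736 mm², y = 4 mm, Ī = 3 925 mm⁴.
Centroid: ȳ = ΣA·y / ΣA = 31.77 mm.
Transfer each piece to the centroidal x-axis using Ī + A·d² with d = y − 31.77:
  vertical leg: d = 23.23 mm → contributes +1 362 117 mm⁴
  horizontal leg (remainder): d = -27.77 mm → contributes +571 602 mm⁴
Total I = 1 933 719 mm⁴.
For the y-axis: x̄ = 26.77 mm.
Repeating about the centroidal y-axis gives I_y = 1 525 799 mm⁴.
Polar second moment: J = I_x + I_y = 3 459 518 mm⁴.

J ≈ 3.5 × 10⁶ mm⁴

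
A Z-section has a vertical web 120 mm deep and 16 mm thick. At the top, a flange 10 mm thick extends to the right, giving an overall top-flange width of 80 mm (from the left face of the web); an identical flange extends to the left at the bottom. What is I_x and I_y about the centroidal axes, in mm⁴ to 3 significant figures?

I_x ≈ 6.19 × 10⁶ mm⁴, I_y ≈ 2.53 × 10⁶ mm⁴

Decompose the section into non-overlapping parts with the origin at the bottom-left of its bounding rectangle.
Web: 16 × 120, A = 1 920 mm², y = 60 mm, Ī = 2 304 000 mm⁴.
Top flange (beyond web): 64 × 10, A = 640 mm², y = 115 mm, Ī = 5333.3 mm⁴.
Bottom flange (beyond web): 64 × 10, A = 640 mm², y = 5 mm, Ī = 5333.3 mm⁴.
Centroid: ȳ = ΣA·y / ΣA = 60 mm.
Transfer each piece to the centroidal x-axis using Ī + A·d² with d = y − 60:
  web: d = 0 mm → contributes +2 304 000 mm⁴
  top flange (beyond web): d = 55 mm → contributes +1 941 333 mm⁴
  bottom flange (beyond web): d = -55 mm → contributes +1 941 333 mm⁴
Total I = 6 186 667 mm⁴.
For the y-axis: x̄ = 72 mm.
Repeating about the centroidal y-axis gives I_y = 2 525 867 mm⁴.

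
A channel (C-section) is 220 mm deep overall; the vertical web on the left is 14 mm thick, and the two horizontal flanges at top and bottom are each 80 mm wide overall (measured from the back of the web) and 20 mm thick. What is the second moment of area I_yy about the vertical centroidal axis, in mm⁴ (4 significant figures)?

Split into non-overlapping primitives; take the origin at the lower-left of the bounding box.
Web: 14 × 220, A = 3 080 mm², x = 7 mm, Ī = 50306.7 mm⁴.
Top flange (beyond web): 66 × 20, A = 1 320 mm², x = 47 mm, Ī = 479 160 mm⁴.
Bottom flange (beyond web): 66 × 20, A = 1 320 mm², x = 47 mm, Ī = 479 160 mm⁴.
Centroid: x̄ = ΣA·x / ΣA = 25.4615 mm.
Transfer each piece to the vertical centroidal axis using Ī + A·d² with d = x − 25.4615:
  web: d = -18.4615 mm → contributes +1 100 058 mm⁴
  top flange (beyond web): d = 21.5385 mm → contributes +1 091 515 mm⁴
  bottom flange (beyond web): d = 21.5385 mm → contributes +1 091 515 mm⁴
Total I = 3 283 088 mm⁴.

I_yy ≈ 3.283 × 10⁶ mm⁴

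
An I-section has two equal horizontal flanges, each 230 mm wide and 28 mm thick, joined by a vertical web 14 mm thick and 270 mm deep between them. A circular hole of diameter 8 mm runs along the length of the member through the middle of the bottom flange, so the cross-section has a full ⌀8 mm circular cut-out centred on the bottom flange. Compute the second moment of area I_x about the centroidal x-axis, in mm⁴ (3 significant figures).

Split into non-overlapping primitives; take the origin at the lower-left of the bounding box.
Bottom flange: 230 × 28, A = 6 440 mm², y = 14 mm, Ī = 420 747 mm⁴.
Web: 14 × 270, A = 3 780 mm², y = 163 mm, Ī = 22 963 500 mm⁴.
Top flange: 230 × 28, A = 6 440 mm², y = 312 mm, Ī = 420 747 mm⁴.
Hole (subtracted): ⌀8, A = 50.265 mm², y = 14 mm, Ī = 201.06 mm⁴.
Centroid: ȳ = ΣA·y / ΣA = 163.45 mm.
Transfer each piece to the centroidal x-axis using Ī + A·d² with d = y − 163.45:
  bottom flange: d = -149.45 mm → contributes +144 261 854 mm⁴
  web: d = -0.45091 mm → contributes +22 964 269 mm⁴
  top flange: d = 148.55 mm → contributes +142 531 139 mm⁴
  hole: d = -149.45 mm → contributes −1 122 910 mm⁴
Total I = 308 634 351 mm⁴.

I_x ≈ 3.09 × 10⁸ mm⁴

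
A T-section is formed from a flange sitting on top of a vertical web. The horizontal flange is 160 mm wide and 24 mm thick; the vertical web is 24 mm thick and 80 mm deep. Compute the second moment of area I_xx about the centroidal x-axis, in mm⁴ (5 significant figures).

I_xx ≈ 4.6694 × 10⁶ mm⁴

Decompose the section into non-overlapping parts with the origin at the bottom-left of its bounding rectangle.
Flange: 160 × 24, A = 3 840 mm², y = 92 mm, Ī = 184 320 mm⁴.
Web: 24 × 80, A = 1 920 mm², y = 40 mm, Ī = 1 024 000 mm⁴.
Centroid: ȳ = ΣA·y / ΣA = 74.66667 mm.
Transfer each piece to the centroidal x-axis using Ī + A·d² with d = y − 74.66667:
  flange: d = 17.33333 mm → contributes +1 338 027 mm⁴
  web: d = -34.66667 mm → contributes +3 331 413 mm⁴
Total I = 4 669 440 mm⁴.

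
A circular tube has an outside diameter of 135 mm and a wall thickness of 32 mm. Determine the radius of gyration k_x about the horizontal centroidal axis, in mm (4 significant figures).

k_x ≈ 38.13 mm

Split into non-overlapping primitives; take the origin at the lower-left of the bounding box.
Outer circle: ⌀135, A = 14313.9 mm², y = 67.5 mm, Ī = 16 304 406 mm⁴.
Bore (subtracted): ⌀71, A = 3959.19 mm², y = 67.5 mm, Ī = 1 247 393 mm⁴.
By symmetry the centroid is at mid-height, ȳ = 67.5 mm.
All pieces are centred on the horizontal centroidal axis, so I = ΣĪ (holes subtracted) = 15 057 013 mm⁴.
Radius of gyration: k = √(I/A) = √(15 057 013 / 10354.7) = 38.133 mm.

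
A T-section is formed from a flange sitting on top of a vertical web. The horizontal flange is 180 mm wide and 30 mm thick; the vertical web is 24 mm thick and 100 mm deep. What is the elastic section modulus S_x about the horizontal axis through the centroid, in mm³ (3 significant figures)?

S_x ≈ 9.92 × 10⁴ mm³

Break the section into simple shapes (no overlaps), measuring from the bottom-left corner of the bounding box.
Flange: 180 × 30, A = 5 400 mm², y = 115 mm, Ī = 405 000 mm⁴.
Web: 24 × 100, A = 2 400 mm², y = 50 mm, Ī = 2 000 000 mm⁴.
Centroid: ȳ = ΣA·y / ΣA = 95 mm.
Transfer each piece to the horizontal axis through the centroid using Ī + A·d² with d = y − 95:
  flange: d = 20 mm → contributes +2 565 000 mm⁴
  web: d = -45 mm → contributes +6 860 000 mm⁴
Total I = 9 425 000 mm⁴.
Extreme fibre distance c = 95 mm; S = I/c = 99 211 mm³.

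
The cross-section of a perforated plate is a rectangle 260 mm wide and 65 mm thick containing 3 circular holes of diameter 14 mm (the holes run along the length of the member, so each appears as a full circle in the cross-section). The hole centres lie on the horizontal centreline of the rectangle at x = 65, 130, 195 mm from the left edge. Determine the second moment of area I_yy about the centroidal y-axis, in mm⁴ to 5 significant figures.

I_yy ≈ 9.3897 × 10⁷ mm⁴

Break the section into simple shapes (no overlaps), measuring from the bottom-left corner of the bounding box.
Plate: 260 × 65, A = 16 900 mm², x = 130 mm, Ī = 95 203 333 mm⁴.
Hole 1 (subtracted): ⌀14, A = 153.938 mm², x = 65 mm, Ī = 1885.741 mm⁴.
Hole 2 (subtracted): ⌀14, A = 153.938 mm², x = 130 mm, Ī = 1885.741 mm⁴.
Hole 3 (subtracted): ⌀14, A = 153.938 mm², x = 195 mm, Ī = 1885.741 mm⁴.
By symmetry the centroid is at mid-width, x̄ = 130 mm.
Transfer each piece to the centroidal y-axis using Ī + A·d² with d = x − 130:
  plate: d = 0 mm → contributes +95 203 333 mm⁴
  hole 1: d = -65 mm → contributes −652 274 mm⁴
  hole 2: d = 0 mm → contributes −1885.741 mm⁴
  hole 3: d = 65 mm → contributes −652 274 mm⁴
Total I = 93 896 900 mm⁴.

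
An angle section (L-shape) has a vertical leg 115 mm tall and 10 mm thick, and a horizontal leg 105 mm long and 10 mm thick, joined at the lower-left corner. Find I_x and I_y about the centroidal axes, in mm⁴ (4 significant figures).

I_x ≈ 2.709 × 10⁶ mm⁴, I_y ≈ 2.158 × 10⁶ mm⁴

Treat the section as a set of non-overlapping primitives; coordinates are from the bounding-box lower-left.
Vertical leg: 10 × 115, A = 1 150 mm², y = 57.5 mm, Ī = 1 267 396 mm⁴.
Horizontal leg (remainder): 95 × 10, A = 950 mm², y = 5 mm, Ī = 7916.67 mm⁴.
Centroid: ȳ = ΣA·y / ΣA = 33.75 mm.
Transfer each piece to the centroidal x-axis using Ī + A·d² with d = y − 33.75:
  vertical leg: d = 23.75 mm → contributes +1 916 068 mm⁴
  horizontal leg (remainder): d = -28.75 mm → contributes +793 151 mm⁴
Total I = 2 709 219 mm⁴.
For the y-axis: x̄ = 28.75 mm.
Repeating about the centroidal y-axis gives I_y = 2 157 969 mm⁴.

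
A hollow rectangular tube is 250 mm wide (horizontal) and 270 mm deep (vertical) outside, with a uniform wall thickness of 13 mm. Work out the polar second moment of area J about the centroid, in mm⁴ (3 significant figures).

Treat the section as a set of non-overlapping primitives; coordinates are from the bounding-box lower-left.
Outer rectangle: 250 × 270, A = 67 500 mm², y = 135 mm, Ī = 410 062 500 mm⁴.
Inner void (subtracted): 224 × 244, A = 54 656 mm², y = 135 mm, Ī = 271 166 635 mm⁴.
By symmetry the centroid is at mid-height, ȳ = 135 mm.
All pieces are centred on the centroidal x-axis, so I = ΣĪ (holes subtracted) = 138 895 865 mm⁴.
Repeating about the centroidal y-axis gives I_y = 123 027 545 mm⁴.
Polar second moment: J = I_x + I_y = 261 923 411 mm⁴.

J ≈ 2.62 × 10⁸ mm⁴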